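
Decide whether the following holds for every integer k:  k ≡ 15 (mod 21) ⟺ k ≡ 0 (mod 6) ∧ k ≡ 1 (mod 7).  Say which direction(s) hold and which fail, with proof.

(→) This fails: k = 15 gives 15 ≡ 15 (mod 21) but 15 ≡ 3 (mod 6), so the conjunction on the right does not hold.

(←) Conversely, if k ≡ 0 (mod 6) and k ≡ 1 (mod 7), then by the Chinese remainder theorem k ≡ 36 (mod 42). Since 36 ≡ 15 (mod 21) and 21 ∣ 42, we get k ≡ 15 (mod 21).

Only the converse holds.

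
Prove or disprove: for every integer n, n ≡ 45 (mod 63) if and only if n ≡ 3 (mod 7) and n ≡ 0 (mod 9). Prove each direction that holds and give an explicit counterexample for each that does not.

(⟹) Suppose n ≡ 45 (mod 63); write n = 63j + 45. Since 7 ∣ 63, reducing mod 7 gives n ≡ 45 ≡ 3 (mod 7); since 9 ∣ 63, reducing mod 9 gives n ≡ 45 ≡ 0 (mod 9).

(⟸) Conversely, if n ≡ 3 (mod 7) and n ≡ 0 (mod 9), then by the Chinese remainder theorem n ≡ 45 (mod 63). This is exactly n ≡ 45 (mod 63).

Both directions hold.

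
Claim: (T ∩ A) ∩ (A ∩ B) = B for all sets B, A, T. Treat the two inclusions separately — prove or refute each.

Forward inclusion. Let x ∈ (T ∩ A) ∩ (A ∩ B). Then x ∈ B ∩ A ∩ T, from which x ∈ B.

Reverse inclusion. This inclusion fails. Take B = {1}, A = ∅, T = ∅; then 1 ∈ B but 1 ∉ (T ∩ A) ∩ (A ∩ B).

(⊆) holds; (⊇) fails.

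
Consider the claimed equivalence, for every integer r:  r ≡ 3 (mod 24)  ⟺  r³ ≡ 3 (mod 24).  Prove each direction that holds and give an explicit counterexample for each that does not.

Forward direction. Suppose r ≡ 3 (mod 24). Write r = 24j + 3. Then (24j + 3)³ = 13824j³ + 5184j² + 648j + 27 = 24(576j³ + 216j² + 27j + 1) + 3, so r³ ≡ 3 (mod 24).

Converse. Suppose r³ ≡ 3 (mod 24). The only residue r in {0, …, 23} with r³ ≡ 3 (mod 24) is r = 3, so r ≡ 3 (mod 24).

The biconditional holds.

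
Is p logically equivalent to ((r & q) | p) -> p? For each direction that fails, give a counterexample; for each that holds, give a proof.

Only the forward direction holds.

[⇒] Assume the antecedent. If p is true, ((r & q) | p) -> p reduces to true regardless of the other variables. If p is false, the antecedent cannot hold. Either way ((r & q) | p) -> p holds.

[⇐] This fails. Under p = F, r = F, q = F, the left side is false but the right side is true.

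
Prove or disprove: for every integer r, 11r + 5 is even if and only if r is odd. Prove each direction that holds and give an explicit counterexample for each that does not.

(→) Suppose 11r + 5 is even. Since 11 is odd, 11r and r have the same parity, so 11r + 5 ≡ r + 5 (mod 2). As 5 is odd, 11r + 5 is even exactly when r is odd. Thus r is odd.

(←) Conversely, suppose r is odd; write r = 2j + 1. Then 11r + 5 = 11·(2j + 1) + 5 = 2·11j + 16, which is even.

Both implications hold.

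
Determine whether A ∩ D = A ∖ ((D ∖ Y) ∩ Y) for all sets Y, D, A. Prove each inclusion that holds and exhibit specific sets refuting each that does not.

Forward inclusion. Let x ∈ A ∩ D. Then either x ∈ D ∩ A and x ∉ Y; or x ∈ Y ∩ D ∩ A. In each case x ∈ A ∖ ((D ∖ Y) ∩ Y), so A ∩ D ⊆ A ∖ ((D ∖ Y) ∩ Y).

Reverse inclusion. This inclusion fails. Take Y = ∅, D = ∅, A = {1}; then 1 ∈ A ∖ ((D ∖ Y) ∩ Y) but 1 ∉ A ∩ D.

(⊆) holds; (⊇) fails.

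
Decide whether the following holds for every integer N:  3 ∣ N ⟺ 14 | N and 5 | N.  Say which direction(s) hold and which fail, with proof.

(⇒) fails and (⇐) fails.

(⇒) This fails: take N = 3. Certainly 3 ∣ 3, but 14 ∤ 3.

(⇐) This fails: take N = 70. Both 14 ∣ 70 and 5 ∣ 70, yet 70 is not a multiple of 3 (since 70 = 23·3 + 1), so 3 ∤ 70.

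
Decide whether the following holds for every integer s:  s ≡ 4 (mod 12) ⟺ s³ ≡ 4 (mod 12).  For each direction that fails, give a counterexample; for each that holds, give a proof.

(⇒) holds; (⇐) fails.

(→) Suppose s ≡ 4 (mod 12). Write s = 12j + 4. Then (12j + 4)³ = 1728j³ + 1728j² + 576j + 64 = 12(144j³ + 144j² + 48j + 5) + 4, so s³ ≡ 4 (mod 12).

(←) This fails: take s = 10. Then 10³ = 1000 ≡ 4 (mod 12), yet 10 ≡ 10 (mod 12), not 4.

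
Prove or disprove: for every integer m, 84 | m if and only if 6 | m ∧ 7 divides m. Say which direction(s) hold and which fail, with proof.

(⇐) This fails: take m = 42. Both 6 ∣ 42 and 7 ∣ 42, yet 42 is not a multiple of 84 (since 42 = 0·84 + 42), so 84 ∤ 42.

(⇒) If 84 ∣ m, write m = 84q. Since 84 = 14·6, m = 6·(14q), so 6 ∣ m; and since 84 = 12·7, m = 7·(12q), so 7 ∣ m.

(⇒) holds; (⇐) fails.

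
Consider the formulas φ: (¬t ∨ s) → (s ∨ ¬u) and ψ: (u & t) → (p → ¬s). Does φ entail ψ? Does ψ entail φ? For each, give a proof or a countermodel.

Neither implication holds.

(⇒) This fails. Under p = T, t = T, u = T, s = T, the left side is true but the right side is false.

(⇐) This fails. Under p = F, t = F, u = T, s = F, the left side is false but the right side is true.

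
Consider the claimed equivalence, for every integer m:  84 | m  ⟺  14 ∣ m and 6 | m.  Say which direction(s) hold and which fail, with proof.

(←) This fails: take m = 42. Both 14 ∣ 42 and 6 ∣ 42, yet 42 is not a multiple of 84 (since 42 = 0·84 + 42), so 84 ∤ 42.

(→) If 84 ∣ m, write m = 84q. Since 84 = 6·14, m = 14·(6q), so 14 ∣ m; and since 84 = 14·6, m = 6·(14q), so 6 ∣ m.

The forward direction holds; the converse fails.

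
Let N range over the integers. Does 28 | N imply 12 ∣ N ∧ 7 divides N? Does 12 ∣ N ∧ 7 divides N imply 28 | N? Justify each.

[⇒] This fails: take N = 28. Certainly 28 ∣ 28, but 12 ∤ 28.

[⇐] Suppose 12 ∣ N and 7 ∣ N. Any common multiple of 12 and 7 is a multiple of their lcm; here gcd(12, 7) = 1, so lcm(12, 7) = 12·7 = 84, so 84 ∣ N. Since 28 ∣ 84, it follows that 28 ∣ N.

(⇒) fails; (⇐) holds.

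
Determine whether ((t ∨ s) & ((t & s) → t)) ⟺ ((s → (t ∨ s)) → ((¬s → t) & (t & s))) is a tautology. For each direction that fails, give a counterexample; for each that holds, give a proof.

(⇒) This fails. Under s = T, t = F, the left side is true but the right side is false.

(⇐) Assume the antecedent. If s is true, (t ∨ s) & ((t & s) → t) reduces to true regardless of the other variables. If s is false, the antecedent cannot hold. Either way (t ∨ s) & ((t & s) → t) holds.

The forward direction fails; the converse holds.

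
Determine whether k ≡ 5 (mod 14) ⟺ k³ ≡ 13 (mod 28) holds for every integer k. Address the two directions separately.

(⟹) This fails: take k = 19. Then 19 ≡ 5 (mod 14), but 19³ = 6859 ≡ 27 (mod 28), not 13.

(⟸) This fails: take k = 13. Then 13³ = 2197 ≡ 13 (mod 28), yet 13 ≡ 13 (mod 14), not 5.

(⇒) fails and (⇐) fails.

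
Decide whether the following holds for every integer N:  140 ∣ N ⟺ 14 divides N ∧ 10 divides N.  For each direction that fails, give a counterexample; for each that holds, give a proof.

Not equivalent: only (⇒) holds.

[⇐] This fails: take N = 70. Both 14 ∣ 70 and 10 ∣ 70, yet 70 is not a multiple of 140 (since 70 = 0·140 + 70), so 140 ∤ 70.

[⇒] If 140 ∣ N, write N = 140q. Since 140 = 10·14, N = 14·(10q), so 14 ∣ N; and since 140 = 14·10, N = 10·(14q), so 10 ∣ N.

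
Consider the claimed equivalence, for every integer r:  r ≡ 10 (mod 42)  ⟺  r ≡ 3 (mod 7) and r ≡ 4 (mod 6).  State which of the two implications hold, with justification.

Forward direction. Suppose r ≡ 10 (mod 42); write r = 42j + 10. Since 7 ∣ 42, reducing mod 7 gives r ≡ 10 ≡ 3 (mod 7); since 6 ∣ 42, reducing mod 6 gives r ≡ 10 ≡ 4 (mod 6).

Converse. If r ≡ 3 (mod 7) and r ≡ 4 (mod 6), then by the Chinese remainder theorem r ≡ 10 (mod 42). This is exactly r ≡ 10 (mod 42).

Both implications hold.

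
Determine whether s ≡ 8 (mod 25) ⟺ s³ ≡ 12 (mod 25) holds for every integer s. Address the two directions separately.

Both directions hold; the statement is true.

Converse. Suppose s³ ≡ 12 (mod 25). The only residue r in {0, …, 24} with r³ ≡ 12 (mod 25) is r = 8, so s ≡ 8 (mod 25).

Forward direction. Suppose s ≡ 8 (mod 25). Write s = 25j + 8. Then (25j + 8)³ = 15625j³ + 15000j² + 4800j + 512 = 25(625j³ + 600j² + 192j + 20) + 12, so s³ ≡ 12 (mod 25).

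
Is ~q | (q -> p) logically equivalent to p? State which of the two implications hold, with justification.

(⇒) fails; (⇐) holds.

[⇒] This fails. Under p = F, q = F, the left side is true but the right side is false.

[⇐] Assume the antecedent. If p is true, ~q | (q -> p) reduces to true regardless of the other variables. If p is false, the antecedent cannot hold. Either way ~q | (q -> p) holds.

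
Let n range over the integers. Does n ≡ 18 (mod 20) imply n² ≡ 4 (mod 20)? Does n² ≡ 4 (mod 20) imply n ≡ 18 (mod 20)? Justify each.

Only the forward implication holds.

Forward direction. Suppose n ≡ 18 (mod 20). Write n = 20j + 18. Then (20j + 18)² = 400j² + 720j + 324 = 20(20j² + 36j + 16) + 4, so n² ≡ 4 (mod 20).

Converse. This fails: take n = 2. Then 2² = 4 ≡ 4 (mod 20), yet 2 ≡ 2 (mod 20), not 18.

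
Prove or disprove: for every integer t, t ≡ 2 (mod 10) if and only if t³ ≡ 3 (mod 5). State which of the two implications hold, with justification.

(⟸) This fails: take t = 7. Then 7³ = 343 ≡ 3 (mod 5), yet 7 ≡ 7 (mod 10), not 2.

(⟹) Suppose t ≡ 2 (mod 10). Then t³ ≡ 2³ = 8 (mod 10), and since 5 ∣ 10, also t³ ≡ 3 (mod 5).

(⇒) holds; (⇐) fails.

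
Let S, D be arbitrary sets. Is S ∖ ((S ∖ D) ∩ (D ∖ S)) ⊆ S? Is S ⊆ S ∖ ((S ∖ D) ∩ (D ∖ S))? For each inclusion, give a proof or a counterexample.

Both inclusions hold.

(⊆) Let x ∈ S ∖ ((S ∖ D) ∩ (D ∖ S)). Then either x ∈ S and x ∉ D; or x ∈ S ∩ D. In each case x ∈ S, so S ∖ ((S ∖ D) ∩ (D ∖ S)) ⊆ S.

(⊇) Let x ∈ S. Then either x ∈ S and x ∉ D; or x ∈ S ∩ D. In each case x ∈ S ∖ ((S ∖ D) ∩ (D ∖ S)), so S ⊆ S ∖ ((S ∖ D) ∩ (D ∖ S)).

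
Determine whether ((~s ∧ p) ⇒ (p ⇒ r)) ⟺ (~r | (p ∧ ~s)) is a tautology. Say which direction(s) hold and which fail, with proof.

Neither direction holds.

(⟹) This fails. Under r = T, s = F, p = F, the left side is true but the right side is false.

(⟸) This fails. Under r = F, s = F, p = T, the left side is false but the right side is true.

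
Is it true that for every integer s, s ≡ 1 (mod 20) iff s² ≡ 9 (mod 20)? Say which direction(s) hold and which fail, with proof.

Neither direction holds.

(⟹) This fails: take s = 1. Then 1 ≡ 1 (mod 20), but 1² = 1 ≡ 1 (mod 20), not 9.

(⟸) This fails: take s = 3. Then 3² = 9 ≡ 9 (mod 20), yet 3 ≡ 3 (mod 20), not 1.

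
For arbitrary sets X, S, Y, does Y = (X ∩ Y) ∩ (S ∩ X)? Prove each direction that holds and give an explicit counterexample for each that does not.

(⊆) This inclusion fails. Take X = ∅, S = ∅, Y = {1}; then 1 ∈ Y but 1 ∉ (X ∩ Y) ∩ (S ∩ X).

(⊇) Let x ∈ (X ∩ Y) ∩ (S ∩ X). Then x ∈ X ∩ S ∩ Y, from which x ∈ Y.

(⊆) fails; (⊇) holds.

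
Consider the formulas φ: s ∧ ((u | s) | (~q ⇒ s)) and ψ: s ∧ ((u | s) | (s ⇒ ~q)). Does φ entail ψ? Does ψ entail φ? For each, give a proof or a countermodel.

Forward direction. Assume the antecedent. If q is true, the antecedent forces (q = T, s = T, u = F) or (q = T, s = T, u = T), and s ∧ ((u | s) | (s ⇒ ~q)) holds there. If q is false, the antecedent forces (q = F, s = T, u = F) or (q = F, s = T, u = T), and s ∧ ((u | s) | (s ⇒ ~q)) holds there. Either way s ∧ ((u | s) | (s ⇒ ~q)) holds.

Converse. Assume the antecedent. If q is true, the antecedent forces (q = T, s = T, u = F) or (q = T, s = T, u = T), and s ∧ ((u | s) | (~q ⇒ s)) holds there. If q is false, the antecedent forces (q = F, s = T, u = F) or (q = F, s = T, u = T), and s ∧ ((u | s) | (~q ⇒ s)) holds there. Either way s ∧ ((u | s) | (~q ⇒ s)) holds.

The biconditional holds.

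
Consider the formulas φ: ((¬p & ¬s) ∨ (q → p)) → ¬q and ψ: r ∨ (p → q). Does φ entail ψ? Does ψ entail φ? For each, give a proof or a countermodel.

(→) This fails. Under q = F, s = F, r = F, p = T, the left side is true but the right side is false.

(←) This fails. Under q = T, s = F, r = F, p = F, the left side is false but the right side is true.

(⇒) fails and (⇐) fails.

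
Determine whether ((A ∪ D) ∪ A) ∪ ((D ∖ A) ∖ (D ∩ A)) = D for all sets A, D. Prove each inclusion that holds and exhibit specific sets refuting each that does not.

Forward inclusion. This inclusion fails. Take A = {1}, D = ∅; then 1 ∈ ((A ∪ D) ∪ A) ∪ ((D ∖ A) ∖ (D ∩ A)) but 1 ∉ D.

Reverse inclusion. Let x ∈ D. Then either x ∈ D and x ∉ A; or x ∈ A ∩ D. In each case x ∈ ((A ∪ D) ∪ A) ∪ ((D ∖ A) ∖ (D ∩ A)), so D ⊆ ((A ∪ D) ∪ A) ∪ ((D ∖ A) ∖ (D ∩ A)).

(⊆) fails; (⊇) holds.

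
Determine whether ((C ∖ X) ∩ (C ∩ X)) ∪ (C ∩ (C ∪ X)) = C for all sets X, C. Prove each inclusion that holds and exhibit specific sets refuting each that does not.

(⟹) Let x ∈ ((C ∖ X) ∩ (C ∩ X)) ∪ (C ∩ (C ∪ X)). Then either x ∈ C and x ∉ X; or x ∈ X ∩ C. In each case x ∈ C, so ((C ∖ X) ∩ (C ∩ X)) ∪ (C ∩ (C ∪ X)) ⊆ C.

(⟸) Let x ∈ C. Then either x ∈ C and x ∉ X; or x ∈ X ∩ C. In each case x ∈ ((C ∖ X) ∩ (C ∩ X)) ∪ (C ∩ (C ∪ X)), so C ⊆ ((C ∖ X) ∩ (C ∩ X)) ∪ (C ∩ (C ∪ X)).

Both inclusions hold; the sets are equal.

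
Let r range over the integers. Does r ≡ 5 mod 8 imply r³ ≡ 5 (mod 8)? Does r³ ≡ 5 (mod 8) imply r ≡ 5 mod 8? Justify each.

Equivalent; both directions hold.

Forward direction. Suppose r ≡ 5 mod 8. Write r = 8j + 5. Then (8j + 5)³ = 512j³ + 960j² + 600j + 125 = 8(64j³ + 120j² + 75j + 15) + 5, so r³ ≡ 5 (mod 8).

Converse. Suppose r³ ≡ 5 (mod 8). The only residue r in {0, …, 7} with r³ ≡ 5 (mod 8) is r = 5, so r ≡ 5 (mod 8).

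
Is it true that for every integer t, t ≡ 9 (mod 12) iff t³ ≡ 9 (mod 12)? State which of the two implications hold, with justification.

(⟹) Suppose t ≡ 9 (mod 12). Write t = 12j + 9. Then (12j + 9)³ = 1728j³ + 3888j² + 2916j + 729 = 12(144j³ + 324j² + 243j + 60) + 9, so t³ ≡ 9 (mod 12).

(⟸) For the converse, argue contrapositively. If t ≢ 9 (mod 12), then t is congruent to one of 0, 1, 2, 3, 4, 5, 6, 7, 8, 10, 11 modulo 12, and these give t³ ≡ 0, 1, 8, 3, 4, 5, 0, 7, 8, 4, 11 respectively — never 9.

Equivalent; both directions hold.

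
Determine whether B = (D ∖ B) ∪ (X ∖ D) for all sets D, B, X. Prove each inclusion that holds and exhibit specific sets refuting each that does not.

Neither inclusion holds.

Forward inclusion. This inclusion fails. Take D = ∅, B = {1}, X = ∅; then 1 ∈ B but 1 ∉ (D ∖ B) ∪ (X ∖ D).

Reverse inclusion. This inclusion fails. Take D = {1}, B = ∅, X = ∅; then 1 ∈ (D ∖ B) ∪ (X ∖ D) but 1 ∉ B.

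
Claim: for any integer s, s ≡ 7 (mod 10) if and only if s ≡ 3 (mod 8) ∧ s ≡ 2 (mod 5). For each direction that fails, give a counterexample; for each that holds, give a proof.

(⟹) This fails: s = 17 gives 17 ≡ 7 (mod 10) but 17 ≡ 1 (mod 8), so the conjunction on the right does not hold.

(⟸) Conversely, if s ≡ 3 (mod 8) and s ≡ 2 (mod 5), then by the Chinese remainder theorem s ≡ 27 (mod 40). Since 27 ≡ 7 (mod 10) and 10 ∣ 40, we get s ≡ 7 (mod 10).

The forward direction fails; the converse holds.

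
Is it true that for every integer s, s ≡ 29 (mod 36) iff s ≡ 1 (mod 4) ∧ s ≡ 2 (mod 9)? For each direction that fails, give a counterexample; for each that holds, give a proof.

[⇒] Suppose s ≡ 29 (mod 36); write s = 36j + 29. Since 4 ∣ 36, reducing mod 4 gives s ≡ 29 ≡ 1 (mod 4); since 9 ∣ 36, reducing mod 9 gives s ≡ 29 ≡ 2 (mod 9).

[⇐] Conversely, if s ≡ 1 (mod 4) and s ≡ 2 (mod 9), then by the Chinese remainder theorem s ≡ 29 (mod 36). This is exactly s ≡ 29 (mod 36).

Both directions hold; the statement is true.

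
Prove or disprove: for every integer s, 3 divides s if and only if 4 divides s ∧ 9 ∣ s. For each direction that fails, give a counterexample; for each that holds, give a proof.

The forward direction fails; the converse holds.

[⇒] This fails: take s = 3. Certainly 3 ∣ 3, but 4 ∤ 3.

[⇐] Suppose 4 ∣ s and 9 ∣ s. Any common multiple of 4 and 9 is a multiple of their lcm; here gcd(4, 9) = 1, so lcm(4, 9) = 4·9 = 36, so 36 ∣ s. Since 3 ∣ 36, it follows that 3 ∣ s.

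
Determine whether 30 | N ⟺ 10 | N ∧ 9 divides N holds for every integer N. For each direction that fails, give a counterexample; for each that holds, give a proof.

Only the converse holds.

(→) This fails: take N = 30. Certainly 30 ∣ 30, but 9 ∤ 30.

(←) Suppose 10 ∣ N and 9 ∣ N. Any common multiple of 10 and 9 is a multiple of their lcm; here gcd(10, 9) = 1, so lcm(10, 9) = 10·9 = 90, so 90 ∣ N. Since 30 ∣ 90, it follows that 30 ∣ N.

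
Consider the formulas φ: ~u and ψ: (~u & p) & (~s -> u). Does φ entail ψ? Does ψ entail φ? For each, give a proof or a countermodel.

[⇒] This fails. Under s = F, u = F, p = F, the left side is true but the right side is false.

[⇐] Assume the antecedent. If s is true, the antecedent forces (s = T, u = F, p = T), and ~u holds there. If s is false, the antecedent cannot hold. Either way ~u holds.

Not equivalent: only (⇐) holds.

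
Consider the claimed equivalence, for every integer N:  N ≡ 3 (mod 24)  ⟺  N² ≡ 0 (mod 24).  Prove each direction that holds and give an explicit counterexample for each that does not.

(⇒) This fails: take N = 3. Then 3 ≡ 3 (mod 24), but 3² = 9 ≡ 9 (mod 24), not 0.

(⇐) This fails: take N = 0. Then 0² = 0 ≡ 0 (mod 24), yet 0 ≡ 0 (mod 24), not 3.

Both directions fail.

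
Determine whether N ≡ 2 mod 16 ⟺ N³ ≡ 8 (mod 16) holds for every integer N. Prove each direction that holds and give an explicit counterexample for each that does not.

Forward direction. Suppose N ≡ 2 mod 16. Write N = 16j + 2. Then (16j + 2)³ = 4096j³ + 1536j² + 192j + 8 = 16(256j³ + 96j² + 12j) + 8, so N³ ≡ 8 (mod 16).

Converse. This fails: take N = 6. Then 6³ = 216 ≡ 8 (mod 16), yet 6 ≡ 6 (mod 16), not 2.

Only the forward implication holds.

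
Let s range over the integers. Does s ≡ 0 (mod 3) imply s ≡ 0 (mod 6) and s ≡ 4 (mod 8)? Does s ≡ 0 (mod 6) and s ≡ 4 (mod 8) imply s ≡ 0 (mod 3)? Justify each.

(⇒) This fails: s = 0 gives 0 ≡ 0 (mod 3) but 0 ≡ 0 (mod 8), so the conjunction on the right does not hold.

(⇐) Conversely, if s ≡ 0 (mod 6) and s ≡ 4 (mod 8), then by the Chinese remainder theorem s ≡ 12 (mod 24). Since 12 ≡ 0 (mod 3) and 3 ∣ 24, we get s ≡ 0 (mod 3).

Only the reverse direction holds.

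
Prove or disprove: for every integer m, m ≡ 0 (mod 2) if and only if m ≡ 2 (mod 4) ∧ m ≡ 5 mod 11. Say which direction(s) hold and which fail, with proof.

Forward direction. This fails: m = 0 gives 0 ≡ 0 (mod 2) but 0 ≡ 0 (mod 4), so the conjunction on the right does not hold.

Converse. If m ≡ 2 (mod 4) and m ≡ 5 (mod 11), then by the Chinese remainder theorem m ≡ 38 (mod 44). Since 38 ≡ 0 (mod 2) and 2 ∣ 44, we get m ≡ 0 (mod 2).

The forward direction fails; the converse holds.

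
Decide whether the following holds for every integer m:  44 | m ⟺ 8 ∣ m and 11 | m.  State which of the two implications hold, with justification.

(⇒) This fails: take m = 44. Certainly 44 ∣ 44, but 8 ∤ 44.

(⇐) Suppose 8 ∣ m and 11 ∣ m. Any common multiple of 8 and 11 is a multiple of their lcm; here gcd(8, 11) = 1, so lcm(8, 11) = 8·11 = 88, so 88 ∣ m. Since 44 ∣ 88, it follows that 44 ∣ m.

Only the converse holds.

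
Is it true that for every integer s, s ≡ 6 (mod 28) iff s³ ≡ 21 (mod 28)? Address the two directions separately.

Neither direction holds.

(⟹) This fails: take s = 6. Then 6 ≡ 6 (mod 28), but 6³ = 216 ≡ 20 (mod 28), not 21.

(⟸) This fails: take s = 21. Then 21³ = 9261 ≡ 21 (mod 28), yet 21 ≡ 21 (mod 28), not 6.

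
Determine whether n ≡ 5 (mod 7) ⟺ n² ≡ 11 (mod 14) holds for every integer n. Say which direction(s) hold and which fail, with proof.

(⟹) This fails: take n = 12. Then 12 ≡ 5 (mod 7), but 12² = 144 ≡ 4 (mod 14), not 11.

(⟸) This fails: take n = 9. Then 9² = 81 ≡ 11 (mod 14), yet 9 ≡ 2 (mod 7), not 5.

Both directions fail.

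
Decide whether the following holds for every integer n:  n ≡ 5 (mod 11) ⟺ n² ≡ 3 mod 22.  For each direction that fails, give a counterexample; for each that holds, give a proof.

Neither direction holds.

(⟹) This fails: take n = 16. Then 16 ≡ 5 (mod 11), but 16² = 256 ≡ 14 (mod 22), not 3.

(⟸) This fails: take n = 17. Then 17² = 289 ≡ 3 (mod 22), yet 17 ≡ 6 (mod 11), not 5.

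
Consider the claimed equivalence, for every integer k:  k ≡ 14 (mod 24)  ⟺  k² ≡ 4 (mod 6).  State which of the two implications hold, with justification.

[⇒] Suppose k ≡ 14 (mod 24). Then k² ≡ 14² = 196 (mod 24), and since 6 ∣ 24, also k² ≡ 4 (mod 6).

[⇐] This fails: take k = 2. Then 2² = 4 ≡ 4 (mod 6), yet 2 ≡ 2 (mod 24), not 14.

(⇒) holds; (⇐) fails.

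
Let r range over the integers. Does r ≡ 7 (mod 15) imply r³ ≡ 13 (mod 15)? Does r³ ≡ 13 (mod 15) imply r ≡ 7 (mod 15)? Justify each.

The biconditional holds.

[⇐] Suppose r³ ≡ 13 (mod 15). The only residue r in {0, …, 14} with r³ ≡ 13 (mod 15) is r = 7, so r ≡ 7 (mod 15).

[⇒] Suppose r ≡ 7 (mod 15). Write r = 15j + 7. Then (15j + 7)³ = 3375j³ + 4725j² + 2205j + 343 = 15(225j³ + 315j² + 147j + 22) + 13, so r³ ≡ 13 (mod 15).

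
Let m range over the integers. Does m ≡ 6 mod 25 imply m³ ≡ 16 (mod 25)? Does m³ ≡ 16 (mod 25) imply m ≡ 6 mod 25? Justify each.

(⇒) Suppose m ≡ 6 mod 25. Write m = 25j + 6. Then (25j + 6)³ = 15625j³ + 11250j² + 2700j + 216 = 25(625j³ + 450j² + 108j + 8) + 16, so m³ ≡ 16 (mod 25).

(⇐) Conversely, suppose m³ ≡ 16 (mod 25). The only residue r in {0, …, 24} with r³ ≡ 16 (mod 25) is r = 6, so m ≡ 6 (mod 25).

Both implications hold.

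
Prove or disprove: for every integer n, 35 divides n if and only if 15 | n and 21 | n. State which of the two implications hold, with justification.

The forward direction fails; the converse holds.

[⇒] This fails: take n = 35. Certainly 35 ∣ 35, but 15 ∤ 35.

[⇐] Suppose 15 ∣ n and 21 ∣ n. Any common multiple of 15 and 21 is a multiple of their lcm; here lcm(15, 21) = 15·21/gcd(15, 21) = 315/3 = 105, so 105 ∣ n. Since 35 ∣ 105, it follows that 35 ∣ n.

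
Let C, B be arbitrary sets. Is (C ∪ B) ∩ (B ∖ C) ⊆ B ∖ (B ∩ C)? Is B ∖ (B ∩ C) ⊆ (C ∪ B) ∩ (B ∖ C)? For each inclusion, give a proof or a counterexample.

Both inclusions hold; the sets are equal.

(⊆) Let x ∈ (C ∪ B) ∩ (B ∖ C). Then x ∈ B and x ∉ C, from which x ∈ B ∖ (B ∩ C).

(⊇) Let x ∈ B ∖ (B ∩ C). Then x ∈ B and x ∉ C, from which x ∈ (C ∪ B) ∩ (B ∖ C).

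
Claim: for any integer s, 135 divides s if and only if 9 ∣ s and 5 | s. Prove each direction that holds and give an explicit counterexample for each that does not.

(⇐) This fails: take s = 45. Both 9 ∣ 45 and 5 ∣ 45, yet 45 is not a multiple of 135 (since 45 = 0·135 + 45), so 135 ∤ 45.

(⇒) If 135 ∣ s, write s = 135q. Since 135 = 15·9, s = 9·(15q), so 9 ∣ s; and since 135 = 27·5, s = 5·(27q), so 5 ∣ s.

Not equivalent: only (⇒) holds.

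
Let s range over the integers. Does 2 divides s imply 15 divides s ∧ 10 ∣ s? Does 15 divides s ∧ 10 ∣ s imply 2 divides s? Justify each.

(⇐) Suppose 15 ∣ s and 10 ∣ s. Any common multiple of 15 and 10 is a multiple of their lcm; here lcm(15, 10) = 15·10/gcd(15, 10) = 150/5 = 30, so 30 ∣ s. Since 2 ∣ 30, it follows that 2 ∣ s.

(⇒) This fails: take s = 2. Certainly 2 ∣ 2, but 15 ∤ 2.

Only the converse holds.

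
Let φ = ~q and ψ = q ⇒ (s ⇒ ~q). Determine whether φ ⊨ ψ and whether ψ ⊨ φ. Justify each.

Only the forward direction holds.

(⇒) Assume the antecedent. If q is true, the antecedent cannot hold. If q is false, q ⇒ (s ⇒ ~q) reduces to true regardless of the other variables. Either way q ⇒ (s ⇒ ~q) holds.

(⇐) This fails. Under q = T, s = F, the left side is false but the right side is true.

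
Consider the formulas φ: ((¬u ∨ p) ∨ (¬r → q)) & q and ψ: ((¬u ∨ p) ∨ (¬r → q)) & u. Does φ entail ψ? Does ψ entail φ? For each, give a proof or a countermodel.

Forward direction. This fails. Under u = F, p = F, q = T, r = F, the left side is true but the right side is false.

Converse. This fails. Under u = T, p = T, q = F, r = F, the left side is false but the right side is true.

(⇒) fails and (⇐) fails.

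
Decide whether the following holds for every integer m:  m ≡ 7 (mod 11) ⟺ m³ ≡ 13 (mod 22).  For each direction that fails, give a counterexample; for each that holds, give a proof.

Forward direction. This fails: take m = 18. Then 18 ≡ 7 (mod 11), but 18³ = 5832 ≡ 2 (mod 22), not 13.

Converse. The residues r modulo 22 with r³ ≡ 13 (mod 22) are exactly {7}, and each is ≡ 7 (mod 11).

Only the reverse direction holds.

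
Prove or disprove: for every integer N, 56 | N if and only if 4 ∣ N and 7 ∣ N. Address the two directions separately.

(⇒) holds; (⇐) fails.

(⇒) If 56 ∣ N, write N = 56q. Since 56 = 14·4, N = 4·(14q), so 4 ∣ N; and since 56 = 8·7, N = 7·(8q), so 7 ∣ N.

(⇐) This fails: take N = 28. Both 4 ∣ 28 and 7 ∣ 28, yet 28 is not a multiple of 56 (since 28 = 0·56 + 28), so 56 ∤ 28.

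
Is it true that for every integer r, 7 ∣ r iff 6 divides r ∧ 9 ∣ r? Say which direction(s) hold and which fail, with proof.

(→) This fails: take r = 7. Certainly 7 ∣ 7, but 6 ∤ 7.

(←) This fails: take r = 18. Both 6 ∣ 18 and 9 ∣ 18, yet 18 is not a multiple of 7 (since 18 = 2·7 + 4), so 7 ∤ 18.

(⇒) fails and (⇐) fails.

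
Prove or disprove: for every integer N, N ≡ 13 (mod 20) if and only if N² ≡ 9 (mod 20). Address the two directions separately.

[⇒] Suppose N ≡ 13 (mod 20). Write N = 20j + 13. Then (20j + 13)² = 400j² + 520j + 169 = 20(20j² + 26j + 8) + 9, so N² ≡ 9 (mod 20).

[⇐] This fails: take N = 3. Then 3² = 9 ≡ 9 (mod 20), yet 3 ≡ 3 (mod 20), not 13.

Not equivalent: only (⇒) holds.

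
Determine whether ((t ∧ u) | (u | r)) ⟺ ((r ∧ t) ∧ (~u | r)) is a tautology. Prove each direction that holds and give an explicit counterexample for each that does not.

Not equivalent: only (⇐) holds.

(⇒) This fails. Under u = T, t = F, r = F, the left side is true but the right side is false.

(⇐) Assume the antecedent. If u is true, (t ∧ u) | (u | r) reduces to true regardless of the other variables. If u is false, the antecedent forces (u = F, t = T, r = T), and (t ∧ u) | (u | r) holds there. Either way (t ∧ u) | (u | r) holds.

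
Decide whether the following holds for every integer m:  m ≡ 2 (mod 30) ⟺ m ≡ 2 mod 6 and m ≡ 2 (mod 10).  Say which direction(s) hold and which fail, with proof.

Both directions hold; the statement is true.

[⇒] Suppose m ≡ 2 (mod 30); write m = 30j + 2. Since 6 ∣ 30, reducing mod 6 gives m ≡ 2 (mod 6); since 10 ∣ 30, reducing mod 10 gives m ≡ 2 (mod 10).

[⇐] Conversely, if m ≡ 2 (mod 6) and m ≡ 2 (mod 10), then by the Chinese remainder theorem m ≡ 2 (mod 30). This is exactly m ≡ 2 (mod 30).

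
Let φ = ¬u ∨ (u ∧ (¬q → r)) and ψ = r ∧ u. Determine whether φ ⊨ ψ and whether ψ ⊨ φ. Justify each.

(→) This fails. Under r = F, u = F, q = F, the left side is true but the right side is false.

(←) Assume the antecedent. If r is true, ¬u ∨ (u ∧ (¬q → r)) reduces to true regardless of the other variables. If r is false, the antecedent cannot hold. Either way ¬u ∨ (u ∧ (¬q → r)) holds.

(⇒) fails; (⇐) holds.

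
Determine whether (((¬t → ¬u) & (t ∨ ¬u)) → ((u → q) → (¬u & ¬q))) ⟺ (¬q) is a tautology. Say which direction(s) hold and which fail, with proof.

(→) This fails. Under q = T, t = F, u = T, the left side is true but the right side is false.

(←) Assume the antecedent. If q is true, the antecedent cannot hold. If q is false, the consequent reduces to true regardless of the other variables. Either way the consequent holds.

Not equivalent: only (⇐) holds.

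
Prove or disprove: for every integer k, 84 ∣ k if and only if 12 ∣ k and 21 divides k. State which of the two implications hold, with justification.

Both directions hold; the statement is true.

(→) If 84 ∣ k, write k = 84q. Since 84 = 7·12, k = 12·(7q), so 12 ∣ k; and since 84 = 4·21, k = 21·(4q), so 21 ∣ k.

(←) Suppose 12 ∣ k and 21 ∣ k. Any common multiple of 12 and 21 is a multiple of their lcm; here lcm(12, 21) = 12·21/gcd(12, 21) = 252/3 = 84, so 84 ∣ k.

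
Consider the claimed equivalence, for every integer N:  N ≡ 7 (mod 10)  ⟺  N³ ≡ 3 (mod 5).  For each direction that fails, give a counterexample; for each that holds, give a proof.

Only the forward implication holds.

Forward direction. Suppose N ≡ 7 (mod 10). Then N³ ≡ 7³ = 343 (mod 10), and since 5 ∣ 10, also N³ ≡ 3 (mod 5).

Converse. This fails: take N = 2. Then 2³ = 8 ≡ 3 (mod 5), yet 2 ≡ 2 (mod 10), not 7.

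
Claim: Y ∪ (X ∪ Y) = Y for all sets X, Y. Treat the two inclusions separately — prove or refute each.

(⊆) This inclusion fails. Take X = {1}, Y = ∅; then 1 ∈ Y ∪ (X ∪ Y) but 1 ∉ Y.

(⊇) Let x ∈ Y. Then either x ∈ Y and x ∉ X; or x ∈ X ∩ Y. In each case x ∈ Y ∪ (X ∪ Y), so Y ⊆ Y ∪ (X ∪ Y).

The sets are not equal: only the reverse inclusion holds.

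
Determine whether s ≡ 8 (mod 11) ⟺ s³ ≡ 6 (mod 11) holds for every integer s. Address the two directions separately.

Forward direction. Suppose s ≡ 8 (mod 11). Write s = 11j + 8. Then (11j + 8)³ = 1331j³ + 2904j² + 2112j + 512 = 11(121j³ + 264j² + 192j + 46) + 6, so s³ ≡ 6 (mod 11).

Converse. For the converse, argue contrapositively. If s ≢ 8 (mod 11), then s is congruent to one of 0, 1, 2, 3, 4, 5, 6, 7, 9, 10 modulo 11, and these give s³ ≡ 0, 1, 8, 5, 9, 4, 7, 2, 3, 10 respectively — never 6.

The biconditional holds.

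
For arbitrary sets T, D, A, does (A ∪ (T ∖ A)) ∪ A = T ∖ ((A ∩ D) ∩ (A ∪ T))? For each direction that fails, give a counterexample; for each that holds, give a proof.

(⟸) Let x ∈ T ∖ ((A ∩ D) ∩ (A ∪ T)). Then either x ∈ T and x ∉ D, A; or x ∈ T ∩ D and x ∉ A; or x ∈ T ∩ A and x ∉ D. In each case x ∈ (A ∪ (T ∖ A)) ∪ A, so T ∖ ((A ∩ D) ∩ (A ∪ T)) ⊆ (A ∪ (T ∖ A)) ∪ A.

(⟹) This inclusion fails. Take T = ∅, D = ∅, A = {1}; then 1 ∈ (A ∪ (T ∖ A)) ∪ A but 1 ∉ T ∖ ((A ∩ D) ∩ (A ∪ T)).

The sets are not equal: only the reverse inclusion holds.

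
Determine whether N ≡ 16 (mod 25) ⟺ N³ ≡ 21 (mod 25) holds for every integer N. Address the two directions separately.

Both directions hold.

(⟹) Suppose N ≡ 16 (mod 25). Write N = 25j + 16. Then (25j + 16)³ = 15625j³ + 30000j² + 19200j + 4096 = 25(625j³ + 1200j² + 768j + 163) + 21, so N³ ≡ 21 (mod 25).

(⟸) Conversely, suppose N³ ≡ 21 (mod 25). The only residue r in {0, …, 24} with r³ ≡ 21 (mod 25) is r = 16, so N ≡ 16 (mod 25).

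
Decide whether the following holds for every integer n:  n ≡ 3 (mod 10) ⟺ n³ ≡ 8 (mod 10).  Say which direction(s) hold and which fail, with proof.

(⇒) fails and (⇐) fails.

[⇒] This fails: take n = 3. Then 3 ≡ 3 (mod 10), but 3³ = 27 ≡ 7 (mod 10), not 8.

[⇐] This fails: take n = 2. Then 2³ = 8 ≡ 8 (mod 10), yet 2 ≡ 2 (mod 10), not 3.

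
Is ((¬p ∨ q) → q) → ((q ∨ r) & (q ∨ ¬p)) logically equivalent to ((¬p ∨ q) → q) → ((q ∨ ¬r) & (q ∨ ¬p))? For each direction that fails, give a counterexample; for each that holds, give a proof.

(→) Assume the antecedent. If q is true, the consequent reduces to true regardless of the other variables. If q is false, the antecedent forces (q = F, r = F, p = F) or (q = F, r = T, p = F), and the consequent holds there. Either way the consequent holds.

(←) Assume the antecedent. If q is true, the consequent reduces to true regardless of the other variables. If q is false, the antecedent forces (q = F, r = F, p = F) or (q = F, r = T, p = F), and the consequent holds there. Either way the consequent holds.

Both directions hold; the statement is true.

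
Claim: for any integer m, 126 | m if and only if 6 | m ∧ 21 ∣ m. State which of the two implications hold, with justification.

(→) If 126 ∣ m, write m = 126q. Since 126 = 21·6, m = 6·(21q), so 6 ∣ m; and since 126 = 6·21, m = 21·(6q), so 21 ∣ m.

(←) This fails: take m = 42. Both 6 ∣ 42 and 21 ∣ 42, yet 42 is not a multiple of 126 (since 42 = 0·126 + 42), so 126 ∤ 42.

Only the forward implication holds.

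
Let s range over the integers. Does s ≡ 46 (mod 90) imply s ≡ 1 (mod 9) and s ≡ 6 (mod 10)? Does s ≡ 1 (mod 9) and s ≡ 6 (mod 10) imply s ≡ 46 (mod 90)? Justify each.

(→) Suppose s ≡ 46 (mod 90); write s = 90j + 46. Since 9 ∣ 90, reducing mod 9 gives s ≡ 46 ≡ 1 (mod 9); since 10 ∣ 90, reducing mod 10 gives s ≡ 46 ≡ 6 (mod 10).

(←) Conversely, if s ≡ 1 (mod 9) and s ≡ 6 (mod 10), then by the Chinese remainder theorem s ≡ 46 (mod 90). This is exactly s ≡ 46 (mod 90).

The biconditional holds.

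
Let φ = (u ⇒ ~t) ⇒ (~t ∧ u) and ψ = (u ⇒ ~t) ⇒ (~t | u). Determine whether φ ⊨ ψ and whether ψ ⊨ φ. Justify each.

(←) This fails. Under t = F, u = F, the left side is false but the right side is true.

(→) Assume the antecedent. If t is true, the antecedent forces (t = T, u = T), and (u ⇒ ~t) ⇒ (~t | u) holds there. If t is false, (u ⇒ ~t) ⇒ (~t | u) reduces to true regardless of the other variables. Either way (u ⇒ ~t) ⇒ (~t | u) holds.

Only the forward implication holds.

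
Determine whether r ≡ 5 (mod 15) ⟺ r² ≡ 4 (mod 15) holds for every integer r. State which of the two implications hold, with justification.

(⇒) This fails: take r = 5. Then 5 ≡ 5 (mod 15), but 5² = 25 ≡ 10 (mod 15), not 4.

(⇐) This fails: take r = 2. Then 2² = 4 ≡ 4 (mod 15), yet 2 ≡ 2 (mod 15), not 5.

(⇒) fails and (⇐) fails.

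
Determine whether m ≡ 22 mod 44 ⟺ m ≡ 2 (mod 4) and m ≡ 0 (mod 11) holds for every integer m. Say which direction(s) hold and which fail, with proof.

Equivalent; both directions hold.

[⇒] Suppose m ≡ 22 (mod 44); write m = 44j + 22. Since 4 ∣ 44, reducing mod 4 gives m ≡ 22 ≡ 2 (mod 4); since 11 ∣ 44, reducing mod 11 gives m ≡ 22 ≡ 0 (mod 11).

[⇐] Conversely, if m ≡ 2 (mod 4) and m ≡ 0 (mod 11), then by the Chinese remainder theorem m ≡ 22 (mod 44). This is exactly m ≡ 22 (mod 44).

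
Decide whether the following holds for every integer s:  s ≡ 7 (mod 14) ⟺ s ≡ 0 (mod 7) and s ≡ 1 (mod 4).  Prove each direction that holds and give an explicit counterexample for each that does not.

(⟹) This fails: s = 7 gives 7 ≡ 7 (mod 14) but 7 ≡ 3 (mod 4), so the conjunction on the right does not hold.

(⟸) Conversely, if s ≡ 0 (mod 7) and s ≡ 1 (mod 4), then by the Chinese remainder theorem s ≡ 21 (mod 28). Since 21 ≡ 7 (mod 14) and 14 ∣ 28, we get s ≡ 7 (mod 14).

The forward direction fails; the converse holds.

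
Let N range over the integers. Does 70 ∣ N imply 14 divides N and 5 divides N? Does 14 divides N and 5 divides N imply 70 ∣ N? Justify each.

Forward direction. If 70 ∣ N, write N = 70q. Since 70 = 5·14, N = 14·(5q), so 14 ∣ N; and since 70 = 14·5, N = 5·(14q), so 5 ∣ N.

Converse. Suppose 14 ∣ N and 5 ∣ N. Any common multiple of 14 and 5 is a multiple of their lcm; here gcd(14, 5) = 1, so lcm(14, 5) = 14·5 = 70, so 70 ∣ N.

Both implications hold.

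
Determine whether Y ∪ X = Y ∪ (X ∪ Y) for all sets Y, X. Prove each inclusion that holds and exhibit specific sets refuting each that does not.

Forward inclusion. Let x ∈ Y ∪ X. Then either x ∈ Y and x ∉ X; or x ∈ X and x ∉ Y; or x ∈ Y ∩ X. In each case x ∈ Y ∪ (X ∪ Y), so Y ∪ X ⊆ Y ∪ (X ∪ Y).

Reverse inclusion. Let x ∈ Y ∪ (X ∪ Y). Then either x ∈ Y and x ∉ X; or x ∈ X and x ∉ Y; or x ∈ Y ∩ X. In each case x ∈ Y ∪ X, so Y ∪ (X ∪ Y) ⊆ Y ∪ X.

Both inclusions hold.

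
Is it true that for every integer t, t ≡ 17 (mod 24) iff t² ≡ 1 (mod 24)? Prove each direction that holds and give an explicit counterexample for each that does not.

The forward direction holds; the converse fails.

(←) This fails: take t = 1. Then 1² = 1 ≡ 1 (mod 24), yet 1 ≡ 1 (mod 24), not 17.

(→) Suppose t ≡ 17 (mod 24). Write t = 24j + 17. Then (24j + 17)² = 576j² + 816j + 289 = 24(24j² + 34j + 12) + 1, so t² ≡ 1 (mod 24).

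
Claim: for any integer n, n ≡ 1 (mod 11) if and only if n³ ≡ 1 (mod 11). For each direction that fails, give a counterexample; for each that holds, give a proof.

Both directions hold; the statement is true.

(⟹) Suppose n ≡ 1 (mod 11). Write n = 11j + 1. Then (11j + 1)³ = 1331j³ + 363j² + 33j + 1 = 11(121j³ + 33j² + 3j) + 1, so n³ ≡ 1 (mod 11).

(⟸) Conversely, suppose n³ ≡ 1 (mod 11). The only residue r in {0, …, 10} with r³ ≡ 1 (mod 11) is r = 1, so n ≡ 1 (mod 11).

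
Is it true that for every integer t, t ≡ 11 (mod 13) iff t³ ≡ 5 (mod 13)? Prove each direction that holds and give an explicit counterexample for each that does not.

(⇒) holds; (⇐) fails.

Forward direction. Suppose t ≡ 11 (mod 13). Write t = 13j + 11. Then (13j + 11)³ = 2197j³ + 5577j² + 4719j + 1331 = 13(169j³ + 429j² + 363j + 102) + 5, so t³ ≡ 5 (mod 13).

Converse. This fails: take t = 7. Then 7³ = 343 ≡ 5 (mod 13), yet 7 ≡ 7 (mod 13), not 11.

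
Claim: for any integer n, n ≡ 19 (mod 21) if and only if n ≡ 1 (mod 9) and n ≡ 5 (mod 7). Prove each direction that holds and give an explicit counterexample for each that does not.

(←) If n ≡ 1 (mod 9) and n ≡ 5 (mod 7), then by the Chinese remainder theorem n ≡ 19 (mod 63). Since 19 ≡ 19 (mod 21) and 21 ∣ 63, we get n ≡ 19 (mod 21).

(→) This fails: n = 40 gives 40 ≡ 19 (mod 21) but 40 ≡ 4 (mod 9), so the conjunction on the right does not hold.

Only the reverse direction holds.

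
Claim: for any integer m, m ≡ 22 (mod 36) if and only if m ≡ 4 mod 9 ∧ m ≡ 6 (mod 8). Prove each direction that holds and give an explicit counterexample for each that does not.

(←) If m ≡ 4 (mod 9) and m ≡ 6 (mod 8), then by the Chinese remainder theorem m ≡ 22 (mod 72). Since 22 ≡ 22 (mod 36) and 36 ∣ 72, we get m ≡ 22 (mod 36).

(→) This fails: m = 58 gives 58 ≡ 22 (mod 36) but 58 ≡ 2 (mod 8), so the conjunction on the right does not hold.

The forward direction fails; the converse holds.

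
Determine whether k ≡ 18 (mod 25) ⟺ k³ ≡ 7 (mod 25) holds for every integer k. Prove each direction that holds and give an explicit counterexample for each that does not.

[⇒] Suppose k ≡ 18 (mod 25). Write k = 25j + 18. Then (25j + 18)³ = 15625j³ + 33750j² + 24300j + 5832 = 25(625j³ + 1350j² + 972j + 233) + 7, so k³ ≡ 7 (mod 25).

[⇐] Conversely, suppose k³ ≡ 7 (mod 25). The only residue r in {0, …, 24} with r³ ≡ 7 (mod 25) is r = 18, so k ≡ 18 (mod 25).

The biconditional holds.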